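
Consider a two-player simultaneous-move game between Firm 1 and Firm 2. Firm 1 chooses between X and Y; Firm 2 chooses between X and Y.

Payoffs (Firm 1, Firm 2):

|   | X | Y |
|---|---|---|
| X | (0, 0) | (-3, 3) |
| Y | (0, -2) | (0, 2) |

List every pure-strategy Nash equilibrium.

(Y, Y)

(X, X): Firm 2 prefers Y (3 > 0) — not an equilibrium.
(X, Y): Firm 1 prefers Y (0 > -3) — not an equilibrium.
(Y, X): Firm 2 prefers Y (2 > -2) — not an equilibrium.
(Y, Y): Firm 1 gets 0 ≥ -3 from X, and Firm 2 gets 2 ≥ -2 from X — Nash equilibrium.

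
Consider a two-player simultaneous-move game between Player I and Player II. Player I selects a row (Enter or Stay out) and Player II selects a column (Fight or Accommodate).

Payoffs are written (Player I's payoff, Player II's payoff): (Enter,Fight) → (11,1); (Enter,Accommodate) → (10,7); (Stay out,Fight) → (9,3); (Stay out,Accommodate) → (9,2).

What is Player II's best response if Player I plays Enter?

Accommodate

Against Enter, Player II earns 1 from Fight and 7 from Accommodate.
So Accommodate is the best response.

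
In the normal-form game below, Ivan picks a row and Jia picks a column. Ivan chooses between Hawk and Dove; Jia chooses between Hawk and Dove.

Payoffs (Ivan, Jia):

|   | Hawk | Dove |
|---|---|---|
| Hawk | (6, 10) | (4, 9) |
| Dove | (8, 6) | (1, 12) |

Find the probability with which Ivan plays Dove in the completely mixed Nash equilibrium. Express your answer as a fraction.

1/7

Let p be the probability that Ivan plays Hawk. In a completely mixed equilibrium, Jia must be indifferent between Hawk and Dove.
Jia's expected payoff from Hawk is 10p + 6(1−p); from Dove it is 9p + 12(1−p).
Setting these equal: 4p + 6 = −3p + 12, so p = 6/7.
Therefore Ivan plays Dove with probability 1 − 6/7 = 1/7.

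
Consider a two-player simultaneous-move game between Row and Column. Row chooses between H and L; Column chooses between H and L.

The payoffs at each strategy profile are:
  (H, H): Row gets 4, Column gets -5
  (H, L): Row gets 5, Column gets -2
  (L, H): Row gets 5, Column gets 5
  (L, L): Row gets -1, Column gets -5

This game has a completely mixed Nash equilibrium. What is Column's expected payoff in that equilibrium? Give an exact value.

-35/13

First find p, the probability Row plays H, from Column's indifference between H and L: −5p + 5(1−p) = −2p − 5(1−p), giving p = 10/13.
Since Column is indifferent in equilibrium, Column's expected payoff equals the payoff from either column against (10/13, 3/13). Using H: −5(10/13) + 5(3/13) = -35/13.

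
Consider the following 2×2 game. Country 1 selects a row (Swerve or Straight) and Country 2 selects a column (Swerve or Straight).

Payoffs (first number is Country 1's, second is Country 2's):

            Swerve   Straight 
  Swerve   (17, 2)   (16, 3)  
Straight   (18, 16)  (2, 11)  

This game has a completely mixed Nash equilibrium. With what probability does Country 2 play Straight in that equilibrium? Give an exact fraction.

1/15

Let y be the probability that Country 2 plays Swerve. In a completely mixed equilibrium, Country 1 must be indifferent between Swerve and Straight.
Country 1's expected payoff from Swerve is 17y + 16(1−y); from Straight it is 18y + 2(1−y).
Setting these equal: y + 16 = 16y + 2, so y = 14/15.
Therefore Country 2 plays Straight with probability 1 − 14/15 = 1/15.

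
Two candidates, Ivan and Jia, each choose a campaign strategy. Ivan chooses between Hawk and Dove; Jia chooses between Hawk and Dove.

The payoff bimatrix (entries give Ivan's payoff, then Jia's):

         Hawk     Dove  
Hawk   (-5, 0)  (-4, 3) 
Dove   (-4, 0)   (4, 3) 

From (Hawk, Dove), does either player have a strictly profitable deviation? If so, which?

Ivan

Ivan at (Hawk, Dove) earns -4; deviating to Dove yields 4 — a strict improvement.
Jia earns 3; deviating to Hawk yields 0 — not better.
Only Ivan has a strictly profitable deviation.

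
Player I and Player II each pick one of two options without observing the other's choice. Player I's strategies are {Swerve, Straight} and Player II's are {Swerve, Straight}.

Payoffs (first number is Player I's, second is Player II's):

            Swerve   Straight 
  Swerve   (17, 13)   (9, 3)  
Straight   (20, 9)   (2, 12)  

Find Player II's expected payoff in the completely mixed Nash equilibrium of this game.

First find x, the probability Player I plays Swerve, from Player II's indifference between Swerve and Straight: 13x + 9(1−x) = 3x + 12(1−x), giving x = 3/13.
Since Player II is indifferent in equilibrium, Player II's expected payoff equals the payoff from either column against (3/13, 10/13). Using Swerve: 13(3/13) + 9(10/13) = 129/13.

129/13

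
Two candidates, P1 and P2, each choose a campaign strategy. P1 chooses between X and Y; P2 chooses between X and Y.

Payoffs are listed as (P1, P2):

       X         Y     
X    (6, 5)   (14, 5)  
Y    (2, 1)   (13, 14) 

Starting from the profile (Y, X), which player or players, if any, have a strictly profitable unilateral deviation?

Both

P1 at (Y, X) earns 2; deviating to X yields 6 — a strict improvement.
P2 earns 1; deviating to Y yields 14 — a strict improvement.
Both P1 and P2 have strictly profitable deviations.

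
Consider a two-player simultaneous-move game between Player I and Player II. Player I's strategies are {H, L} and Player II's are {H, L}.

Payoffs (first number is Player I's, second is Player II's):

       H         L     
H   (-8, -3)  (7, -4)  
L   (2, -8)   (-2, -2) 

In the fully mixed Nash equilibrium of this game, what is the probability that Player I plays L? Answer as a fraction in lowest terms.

1/7

Let p be the probability that Player I plays H. In a completely mixed equilibrium, Player II must be indifferent between H and L.
Player II's expected payoff from H is −3p − 8(1−p); from L it is −4p − 2(1−p).
Setting these equal: 5p − 8 = −2p − 2, so p = 6/7.
Therefore Player I plays L with probability 1 − 6/7 = 1/7.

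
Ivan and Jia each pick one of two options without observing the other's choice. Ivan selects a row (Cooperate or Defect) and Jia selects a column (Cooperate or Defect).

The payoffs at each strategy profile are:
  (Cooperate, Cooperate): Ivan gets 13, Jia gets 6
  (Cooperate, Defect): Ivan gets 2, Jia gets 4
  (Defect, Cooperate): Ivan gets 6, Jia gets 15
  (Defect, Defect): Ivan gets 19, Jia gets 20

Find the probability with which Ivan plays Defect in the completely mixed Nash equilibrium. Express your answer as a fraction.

Let p be the probability that Ivan plays Cooperate. In a completely mixed equilibrium, Jia must be indifferent between Cooperate and Defect.
Jia's expected payoff from Cooperate is 6p + 15(1−p); from Defect it is 4p + 20(1−p).
Setting these equal: −9p + 15 = −16p + 20, so p = 5/7.
Therefore Ivan plays Defect with probability 1 − 5/7 = 2/7.

2/7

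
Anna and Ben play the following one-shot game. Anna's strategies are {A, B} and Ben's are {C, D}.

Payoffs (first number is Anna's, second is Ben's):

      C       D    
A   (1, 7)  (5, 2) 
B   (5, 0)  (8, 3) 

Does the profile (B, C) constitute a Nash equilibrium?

At (B, C), Anna earns 5; switching to A would give 1, so Anna has no profitable deviation.
Ben earns 0; switching to D would give 3, so Ben would deviate.
Since at least one player can profitably deviate, this is not a Nash equilibrium.

No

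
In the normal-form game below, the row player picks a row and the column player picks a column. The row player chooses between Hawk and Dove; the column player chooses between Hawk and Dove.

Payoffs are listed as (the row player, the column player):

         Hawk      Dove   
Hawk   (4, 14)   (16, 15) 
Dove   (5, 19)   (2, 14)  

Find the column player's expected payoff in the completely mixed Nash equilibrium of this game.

First find p, the probability the row player plays Hawk, from the column player's indifference between Hawk and Dove: 14p + 19(1−p) = 15p + 14(1−p), giving p = 5/6.
Since the column player is indifferent in equilibrium, the column player's expected payoff equals the payoff from either column against (5/6, 1/6). Using Hawk: 14(5/6) + 19(1/6) = 89/6.

89/6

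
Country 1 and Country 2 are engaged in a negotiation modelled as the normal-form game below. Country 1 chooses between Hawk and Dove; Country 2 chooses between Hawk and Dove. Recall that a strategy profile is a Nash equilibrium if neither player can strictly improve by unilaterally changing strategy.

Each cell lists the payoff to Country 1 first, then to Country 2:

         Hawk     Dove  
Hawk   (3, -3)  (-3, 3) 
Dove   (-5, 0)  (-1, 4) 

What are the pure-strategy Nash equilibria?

(Hawk, Hawk): Country 2 prefers Dove (3 > -3) — not an equilibrium.
(Hawk, Dove): Country 1 prefers Dove (-1 > -3) — not an equilibrium.
(Dove, Hawk): Country 1 prefers Hawk (3 > -5); Country 2 prefers Dove (4 > 0) — not an equilibrium.
(Dove, Dove): Country 1 gets -1 ≥ -3 from Hawk, and Country 2 gets 4 ≥ 0 from Hawk — Nash equilibrium.

(Dove, Dove)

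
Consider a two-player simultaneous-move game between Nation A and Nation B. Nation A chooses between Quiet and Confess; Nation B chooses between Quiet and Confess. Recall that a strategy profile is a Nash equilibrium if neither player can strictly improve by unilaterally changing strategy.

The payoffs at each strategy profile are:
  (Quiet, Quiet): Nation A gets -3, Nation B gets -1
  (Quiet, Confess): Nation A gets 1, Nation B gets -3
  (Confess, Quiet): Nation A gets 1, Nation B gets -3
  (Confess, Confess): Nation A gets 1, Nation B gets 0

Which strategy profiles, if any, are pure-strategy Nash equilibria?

(Quiet, Quiet): Nation A prefers Confess (1 > -3) — not an equilibrium.
(Quiet, Confess): Nation B prefers Quiet (-1 > -3) — not an equilibrium.
(Confess, Quiet): Nation B prefers Confess (0 > -3) — not an equilibrium.
(Confess, Confess): Nation A gets 1 ≥ 1 from Quiet, and Nation B gets 0 ≥ -3 from Quiet — Nash equilibrium.

(Confess, Confess)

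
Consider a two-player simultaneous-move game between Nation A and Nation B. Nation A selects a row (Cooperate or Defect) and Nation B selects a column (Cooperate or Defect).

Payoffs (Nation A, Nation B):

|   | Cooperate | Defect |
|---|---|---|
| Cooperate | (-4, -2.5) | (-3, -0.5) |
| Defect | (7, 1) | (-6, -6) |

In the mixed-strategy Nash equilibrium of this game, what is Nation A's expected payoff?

First find y, the probability Nation B plays Cooperate, from Nation A's indifference between Cooperate and Defect: −4y − 3(1−y) = 7y − 6(1−y), giving y = 3/14.
Since Nation A is indifferent in equilibrium, Nation A's expected payoff equals the payoff from either row against (3/14, 11/14). Using Cooperate: −4(3/14) − 3(11/14) = -45/14.

-45/14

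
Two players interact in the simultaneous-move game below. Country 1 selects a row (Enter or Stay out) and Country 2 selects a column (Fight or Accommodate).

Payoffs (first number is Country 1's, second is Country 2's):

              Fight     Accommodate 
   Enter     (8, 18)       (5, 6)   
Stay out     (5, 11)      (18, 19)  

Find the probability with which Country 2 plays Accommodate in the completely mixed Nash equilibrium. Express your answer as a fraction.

Let c be the probability that Country 2 plays Fight. In a completely mixed equilibrium, Country 1 must be indifferent between Enter and Stay out.
Country 1's expected payoff from Enter is 8c + 5(1−c); from Stay out it is 5c + 18(1−c).
Setting these equal: 3c + 5 = −13c + 18, so c = 13/16.
Therefore Country 2 plays Accommodate with probability 1 − 13/16 = 3/16.

3/16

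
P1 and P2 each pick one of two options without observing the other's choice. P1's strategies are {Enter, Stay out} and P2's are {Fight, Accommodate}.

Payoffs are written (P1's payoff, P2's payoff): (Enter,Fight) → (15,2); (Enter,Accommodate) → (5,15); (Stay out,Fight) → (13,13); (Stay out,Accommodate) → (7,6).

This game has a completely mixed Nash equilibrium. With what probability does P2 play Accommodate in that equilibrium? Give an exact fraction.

1/2

Let c be the probability that P2 plays Fight. In a completely mixed equilibrium, P1 must be indifferent between Enter and Stay out.
P1's expected payoff from Enter is 15c + 5(1−c); from Stay out it is 13c + 7(1−c).
Setting these equal: 10c + 5 = 6c + 7, so c = 1/2.
Therefore P2 plays Accommodate with probability 1 − 1/2 = 1/2.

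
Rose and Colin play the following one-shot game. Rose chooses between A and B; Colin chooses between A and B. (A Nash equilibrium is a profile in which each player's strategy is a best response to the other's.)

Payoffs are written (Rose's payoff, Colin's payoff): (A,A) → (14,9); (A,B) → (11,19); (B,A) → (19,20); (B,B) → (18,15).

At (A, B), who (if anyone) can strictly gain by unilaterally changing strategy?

Rose at (A, B) earns 11; deviating to B yields 18 — a strict improvement.
Colin earns 19; deviating to A yields 9 — not better.
Only Rose has a strictly profitable deviation.

Rose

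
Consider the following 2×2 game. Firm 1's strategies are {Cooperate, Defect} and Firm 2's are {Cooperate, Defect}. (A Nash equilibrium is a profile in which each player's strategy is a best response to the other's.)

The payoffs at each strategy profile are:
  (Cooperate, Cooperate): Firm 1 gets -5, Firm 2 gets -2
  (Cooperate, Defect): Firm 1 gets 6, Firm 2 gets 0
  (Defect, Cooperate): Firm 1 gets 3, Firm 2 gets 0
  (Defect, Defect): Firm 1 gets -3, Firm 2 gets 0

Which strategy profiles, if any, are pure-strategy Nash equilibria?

(Cooperate, Cooperate): Firm 1 prefers Defect (3 > -5); Firm 2 prefers Defect (0 > -2) — not an equilibrium.
(Cooperate, Defect): Firm 1 gets 6 ≥ -3 from Defect, and Firm 2 gets 0 ≥ -2 from Cooperate — Nash equilibrium.
(Defect, Cooperate): Firm 1 gets 3 ≥ -5 from Cooperate, and Firm 2 gets 0 ≥ 0 from Defect — Nash equilibrium.
(Defect, Defect): Firm 1 prefers Cooperate (6 > -3) — not an equilibrium.

(Cooperate, Defect) and (Defect, Cooperate)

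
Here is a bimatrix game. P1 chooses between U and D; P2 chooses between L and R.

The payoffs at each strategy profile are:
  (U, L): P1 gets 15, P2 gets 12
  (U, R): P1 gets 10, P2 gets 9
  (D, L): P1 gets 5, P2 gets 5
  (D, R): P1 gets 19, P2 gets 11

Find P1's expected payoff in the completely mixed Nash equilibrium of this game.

First find y, the probability P2 plays L, from P1's indifference between U and D: 15y + 10(1−y) = 5y + 19(1−y), giving y = 9/19.
Since P1 is indifferent in equilibrium, P1's expected payoff equals the payoff from either row against (9/19, 10/19). Using U: 15(9/19) + 10(10/19) = 235/19.

235/19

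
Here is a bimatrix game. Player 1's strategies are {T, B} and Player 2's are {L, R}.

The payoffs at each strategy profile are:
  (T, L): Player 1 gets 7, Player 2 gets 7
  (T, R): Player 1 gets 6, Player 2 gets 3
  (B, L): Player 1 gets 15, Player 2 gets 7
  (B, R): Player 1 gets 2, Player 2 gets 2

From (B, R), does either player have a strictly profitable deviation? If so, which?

Player 1 at (B, R) earns 2; deviating to T yields 6 — a strict improvement.
Player 2 earns 2; deviating to L yields 7 — a strict improvement.
Both Player 1 and Player 2 have strictly profitable deviations.

Both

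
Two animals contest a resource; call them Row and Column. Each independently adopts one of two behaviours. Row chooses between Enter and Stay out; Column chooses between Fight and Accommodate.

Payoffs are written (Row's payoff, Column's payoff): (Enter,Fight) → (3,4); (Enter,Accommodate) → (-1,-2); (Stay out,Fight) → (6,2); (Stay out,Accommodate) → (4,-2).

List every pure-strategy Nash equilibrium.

(Stay out, Fight)

(Enter, Fight): Row prefers Stay out (6 > 3) — not an equilibrium.
(Enter, Accommodate): Row prefers Stay out (4 > -1); Column prefers Fight (4 > -2) — not an equilibrium.
(Stay out, Fight): Row gets 6 ≥ 3 from Enter, and Column gets 2 ≥ -2 from Accommodate — Nash equilibrium.
(Stay out, Accommodate): Column prefers Fight (2 > -2) — not an equilibrium.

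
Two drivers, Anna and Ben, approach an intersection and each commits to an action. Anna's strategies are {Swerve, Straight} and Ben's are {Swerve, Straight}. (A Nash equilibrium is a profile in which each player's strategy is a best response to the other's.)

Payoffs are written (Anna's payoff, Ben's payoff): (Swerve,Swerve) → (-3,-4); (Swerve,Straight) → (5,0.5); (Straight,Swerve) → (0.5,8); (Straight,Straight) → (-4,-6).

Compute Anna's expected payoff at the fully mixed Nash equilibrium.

First find q, the probability Ben plays Swerve, from Anna's indifference between Swerve and Straight: −3q + 5(1−q) = 0.5q − 4(1−q), giving q = 18/25.
Since Anna is indifferent in equilibrium, Anna's expected payoff equals the payoff from either row against (18/25, 7/25). Using Swerve: −3(18/25) + 5(7/25) = -19/25.

-19/25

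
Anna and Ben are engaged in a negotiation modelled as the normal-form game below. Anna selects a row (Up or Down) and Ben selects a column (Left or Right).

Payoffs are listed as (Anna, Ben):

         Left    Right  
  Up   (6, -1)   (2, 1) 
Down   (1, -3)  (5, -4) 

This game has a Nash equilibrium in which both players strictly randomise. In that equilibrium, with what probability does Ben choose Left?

Let c be the probability that Ben plays Left. In a completely mixed equilibrium, Anna must be indifferent between Up and Down.
Anna's expected payoff from Up is 6c + 2(1−c); from Down it is c + 5(1−c).
Setting these equal: 4c + 2 = −4c + 5, so c = 3/8.

3/8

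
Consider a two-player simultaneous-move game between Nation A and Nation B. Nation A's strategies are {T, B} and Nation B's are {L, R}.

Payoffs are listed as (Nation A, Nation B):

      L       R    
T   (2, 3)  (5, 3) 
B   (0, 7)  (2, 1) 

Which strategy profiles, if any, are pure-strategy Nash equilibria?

(T, L): Nation A gets 2 ≥ 0 from B, and Nation B gets 3 ≥ 3 from R — Nash equilibrium.
(T, R): Nation A gets 5 ≥ 2 from B, and Nation B gets 3 ≥ 3 from L — Nash equilibrium.
(B, L): Nation A prefers T (2 > 0) — not an equilibrium.
(B, R): Nation A prefers T (5 > 2); Nation B prefers L (7 > 1) — not an equilibrium.

(T, L) and (T, R)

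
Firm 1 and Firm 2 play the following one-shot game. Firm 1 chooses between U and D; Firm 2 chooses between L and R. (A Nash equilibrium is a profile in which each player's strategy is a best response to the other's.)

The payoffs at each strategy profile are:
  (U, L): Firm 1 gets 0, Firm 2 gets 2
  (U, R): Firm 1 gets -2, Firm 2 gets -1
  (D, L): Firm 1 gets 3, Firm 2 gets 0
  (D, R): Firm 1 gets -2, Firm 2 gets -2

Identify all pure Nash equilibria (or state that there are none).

(U, L): Firm 1 prefers D (3 > 0) — not an equilibrium.
(U, R): Firm 2 prefers L (2 > -1) — not an equilibrium.
(D, L): Firm 1 gets 3 ≥ 0 from U, and Firm 2 gets 0 ≥ -2 from R — Nash equilibrium.
(D, R): Firm 2 prefers L (0 > -2) — not an equilibrium.

(D, L)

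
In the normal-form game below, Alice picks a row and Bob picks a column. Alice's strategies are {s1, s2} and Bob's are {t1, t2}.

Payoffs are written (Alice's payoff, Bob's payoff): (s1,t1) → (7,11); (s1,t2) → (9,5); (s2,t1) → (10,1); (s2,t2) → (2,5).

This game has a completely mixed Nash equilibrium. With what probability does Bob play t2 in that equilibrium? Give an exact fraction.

3/10

Let c be the probability that Bob plays t1. In a completely mixed equilibrium, Alice must be indifferent between s1 and s2.
Alice's expected payoff from s1 is 7c + 9(1−c); from s2 it is 10c + 2(1−c).
Setting these equal: −2c + 9 = 8c + 2, so c = 7/10.
Therefore Bob plays t2 with probability 1 − 7/10 = 3/10.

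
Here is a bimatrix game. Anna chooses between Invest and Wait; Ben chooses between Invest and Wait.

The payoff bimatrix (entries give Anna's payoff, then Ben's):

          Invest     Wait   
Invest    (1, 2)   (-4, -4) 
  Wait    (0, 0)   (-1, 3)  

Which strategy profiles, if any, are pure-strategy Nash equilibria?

(Invest, Invest) and (Wait, Wait)

(Invest, Invest): Anna gets 1 ≥ 0 from Wait, and Ben gets 2 ≥ -4 from Wait — Nash equilibrium.
(Invest, Wait): Anna prefers Wait (-1 > -4); Ben prefers Invest (2 > -4) — not an equilibrium.
(Wait, Invest): Anna prefers Invest (1 > 0); Ben prefers Wait (3 > 0) — not an equilibrium.
(Wait, Wait): Anna gets -1 ≥ -4 from Invest, and Ben gets 3 ≥ 0 from Invest — Nash equilibrium.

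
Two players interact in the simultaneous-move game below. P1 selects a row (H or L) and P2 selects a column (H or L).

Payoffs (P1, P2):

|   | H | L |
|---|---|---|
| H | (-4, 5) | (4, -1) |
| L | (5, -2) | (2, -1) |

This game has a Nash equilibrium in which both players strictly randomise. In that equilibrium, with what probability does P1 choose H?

1/7

Let p be the probability that P1 plays H. In a completely mixed equilibrium, P2 must be indifferent between H and L.
P2's expected payoff from H is 5p − 2(1−p); from L it is −p − (1−p).
Setting these equal: 7p − 2 = -1, so p = 1/7.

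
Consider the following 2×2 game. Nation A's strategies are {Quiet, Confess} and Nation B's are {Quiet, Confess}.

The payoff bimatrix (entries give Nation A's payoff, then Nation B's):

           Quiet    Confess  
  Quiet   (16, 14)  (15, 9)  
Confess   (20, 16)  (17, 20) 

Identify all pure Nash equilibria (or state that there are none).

(Confess, Confess)

(Quiet, Quiet): Nation A prefers Confess (20 > 16) — not an equilibrium.
(Quiet, Confess): Nation A prefers Confess (17 > 15); Nation B prefers Quiet (14 > 9) — not an equilibrium.
(Confess, Quiet): Nation B prefers Confess (20 > 16) — not an equilibrium.
(Confess, Confess): Nation A gets 17 ≥ 15 from Quiet, and Nation B gets 20 ≥ 16 from Quiet — Nash equilibrium.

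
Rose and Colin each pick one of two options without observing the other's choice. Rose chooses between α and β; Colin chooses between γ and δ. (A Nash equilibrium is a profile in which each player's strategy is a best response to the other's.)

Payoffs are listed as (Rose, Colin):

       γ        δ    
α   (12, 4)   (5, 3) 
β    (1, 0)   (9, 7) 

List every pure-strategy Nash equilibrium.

(α, γ) and (β, δ)

(α, γ): Rose gets 12 ≥ 1 from β, and Colin gets 4 ≥ 3 from δ — Nash equilibrium.
(α, δ): Rose prefers β (9 > 5); Colin prefers γ (4 > 3) — not an equilibrium.
(β, γ): Rose prefers α (12 > 1); Colin prefers δ (7 > 0) — not an equilibrium.
(β, δ): Rose gets 9 ≥ 5 from α, and Colin gets 7 ≥ 0 from γ — Nash equilibrium.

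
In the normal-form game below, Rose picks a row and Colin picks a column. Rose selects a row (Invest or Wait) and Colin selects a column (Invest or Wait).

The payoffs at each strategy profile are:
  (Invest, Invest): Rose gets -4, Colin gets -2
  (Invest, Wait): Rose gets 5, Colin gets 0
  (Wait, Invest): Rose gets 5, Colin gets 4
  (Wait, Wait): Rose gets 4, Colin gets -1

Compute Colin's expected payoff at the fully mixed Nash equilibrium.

First find p, the probability Rose plays Invest, from Colin's indifference between Invest and Wait: −2p + 4(1−p) = −(1−p), giving p = 5/7.
Since Colin is indifferent in equilibrium, Colin's expected payoff equals the payoff from either column against (5/7, 2/7). Using Invest: −2(5/7) + 4(2/7) = -2/7.

-2/7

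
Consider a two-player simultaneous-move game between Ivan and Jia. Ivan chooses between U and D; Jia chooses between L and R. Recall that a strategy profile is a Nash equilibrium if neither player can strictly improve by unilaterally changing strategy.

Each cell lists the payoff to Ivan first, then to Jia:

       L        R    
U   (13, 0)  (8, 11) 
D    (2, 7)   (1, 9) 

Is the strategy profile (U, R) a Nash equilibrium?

Yes

At (U, R), Ivan earns 8; switching to D would give 1, so Ivan has no profitable deviation.
Jia earns 11; switching to L would give 0, so Jia has no profitable deviation.
Neither player can gain by a unilateral deviation, so this profile is a Nash equilibrium.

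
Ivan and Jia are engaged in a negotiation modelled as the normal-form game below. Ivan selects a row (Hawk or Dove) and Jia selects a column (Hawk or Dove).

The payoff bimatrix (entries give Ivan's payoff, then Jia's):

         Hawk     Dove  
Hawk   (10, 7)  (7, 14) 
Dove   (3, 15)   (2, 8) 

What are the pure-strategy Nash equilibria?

(Hawk, Hawk): Jia prefers Dove (14 > 7) — not an equilibrium.
(Hawk, Dove): Ivan gets 7 ≥ 2 from Dove, and Jia gets 14 ≥ 7 from Hawk — Nash equilibrium.
(Dove, Hawk): Ivan prefers Hawk (10 > 3) — not an equilibrium.
(Dove, Dove): Ivan prefers Hawk (7 > 2); Jia prefers Hawk (15 > 8) — not an equilibrium.

(Hawk, Dove)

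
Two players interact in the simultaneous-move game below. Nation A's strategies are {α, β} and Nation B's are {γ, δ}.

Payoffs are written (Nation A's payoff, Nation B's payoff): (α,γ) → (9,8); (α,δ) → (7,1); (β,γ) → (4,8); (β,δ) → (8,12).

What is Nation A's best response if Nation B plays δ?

Against δ, Nation A earns 7 from α and 8 from β.
So β is the best response.

β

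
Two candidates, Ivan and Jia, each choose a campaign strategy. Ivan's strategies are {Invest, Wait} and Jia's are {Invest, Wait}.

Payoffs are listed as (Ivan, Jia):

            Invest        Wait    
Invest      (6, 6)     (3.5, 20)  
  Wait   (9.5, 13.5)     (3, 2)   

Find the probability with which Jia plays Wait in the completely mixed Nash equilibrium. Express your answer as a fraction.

7/8

Let y be the probability that Jia plays Invest. In a completely mixed equilibrium, Ivan must be indifferent between Invest and Wait.
Ivan's expected payoff from Invest is 6y + 3.5(1−y); from Wait it is 9.5y + 3(1−y).
Setting these equal: 2.5y + 3.5 = 6.5y + 3, so y = 1/8.
Therefore Jia plays Wait with probability 1 − 1/8 = 7/8.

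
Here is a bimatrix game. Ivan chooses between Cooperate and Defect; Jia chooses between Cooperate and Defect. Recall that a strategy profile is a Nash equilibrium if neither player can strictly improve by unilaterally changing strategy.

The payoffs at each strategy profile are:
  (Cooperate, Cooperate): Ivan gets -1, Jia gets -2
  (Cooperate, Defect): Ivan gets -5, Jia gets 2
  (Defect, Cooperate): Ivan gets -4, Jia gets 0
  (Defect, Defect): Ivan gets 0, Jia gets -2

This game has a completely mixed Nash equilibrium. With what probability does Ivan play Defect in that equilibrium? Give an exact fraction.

2/3

Let r be the probability that Ivan plays Cooperate. In a completely mixed equilibrium, Jia must be indifferent between Cooperate and Defect.
Jia's expected payoff from Cooperate is −2r; from Defect it is 2r − 2(1−r).
Setting these equal: −2r = 4r − 2, so r = 1/3.
Therefore Ivan plays Defect with probability 1 − 1/3 = 2/3.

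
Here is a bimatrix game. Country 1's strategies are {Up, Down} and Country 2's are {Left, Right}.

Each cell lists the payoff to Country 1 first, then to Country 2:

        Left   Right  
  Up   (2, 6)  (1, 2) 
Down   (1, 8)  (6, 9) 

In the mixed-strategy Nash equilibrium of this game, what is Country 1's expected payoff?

First find y, the probability Country 2 plays Left, from Country 1's indifference between Up and Down: 2y + (1−y) = y + 6(1−y), giving y = 5/6.
Since Country 1 is indifferent in equilibrium, Country 1's expected payoff equals the payoff from either row against (5/6, 1/6). Using Up: 2(5/6) + (1/6) = 11/6.

11/6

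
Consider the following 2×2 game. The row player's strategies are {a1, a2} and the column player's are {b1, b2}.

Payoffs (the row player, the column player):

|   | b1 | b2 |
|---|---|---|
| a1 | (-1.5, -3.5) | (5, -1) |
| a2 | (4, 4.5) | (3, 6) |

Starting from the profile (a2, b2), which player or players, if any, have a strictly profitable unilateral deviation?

The row player

The row player at (a2, b2) earns 3; deviating to a1 yields 5 — a strict improvement.
The column player earns 6; deviating to b1 yields 4.5 — not better.
Only the row player has a strictly profitable deviation.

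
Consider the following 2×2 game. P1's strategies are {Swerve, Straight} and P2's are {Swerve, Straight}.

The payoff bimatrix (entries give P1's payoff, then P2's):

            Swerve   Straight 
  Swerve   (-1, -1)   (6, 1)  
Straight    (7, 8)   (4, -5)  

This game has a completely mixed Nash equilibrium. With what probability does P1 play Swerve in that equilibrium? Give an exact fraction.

Let p be the probability that P1 plays Swerve. In a completely mixed equilibrium, P2 must be indifferent between Swerve and Straight.
P2's expected payoff from Swerve is −p + 8(1−p); from Straight it is p − 5(1−p).
Setting these equal: −9p + 8 = 6p − 5, so p = 13/15.

13/15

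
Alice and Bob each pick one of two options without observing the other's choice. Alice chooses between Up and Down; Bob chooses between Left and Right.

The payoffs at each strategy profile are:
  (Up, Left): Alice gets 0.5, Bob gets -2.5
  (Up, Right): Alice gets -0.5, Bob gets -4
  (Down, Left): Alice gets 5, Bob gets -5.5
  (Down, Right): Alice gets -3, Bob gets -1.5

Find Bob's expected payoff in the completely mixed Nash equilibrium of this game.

-73/22

First find p, the probability Alice plays Up, from Bob's indifference between Left and Right: −2.5p − 5.5(1−p) = −4p − 1.5(1−p), giving p = 8/11.
Since Bob is indifferent in equilibrium, Bob's expected payoff equals the payoff from either column against (8/11, 3/11). Using Left: −2.5(8/11) − 5.5(3/11) = -73/22.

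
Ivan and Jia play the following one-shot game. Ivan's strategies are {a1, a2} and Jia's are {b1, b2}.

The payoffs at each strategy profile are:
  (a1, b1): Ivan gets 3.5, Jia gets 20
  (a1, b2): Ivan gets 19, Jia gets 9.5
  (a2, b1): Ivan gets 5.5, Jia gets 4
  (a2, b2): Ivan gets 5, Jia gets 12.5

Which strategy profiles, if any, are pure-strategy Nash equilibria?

(a1, b1): Ivan prefers a2 (5.5 > 3.5) — not an equilibrium.
(a1, b2): Jia prefers b1 (20 > 9.5) — not an equilibrium.
(a2, b1): Jia prefers b2 (12.5 > 4) — not an equilibrium.
(a2, b2): Ivan prefers a1 (19 > 5) — not an equilibrium.

none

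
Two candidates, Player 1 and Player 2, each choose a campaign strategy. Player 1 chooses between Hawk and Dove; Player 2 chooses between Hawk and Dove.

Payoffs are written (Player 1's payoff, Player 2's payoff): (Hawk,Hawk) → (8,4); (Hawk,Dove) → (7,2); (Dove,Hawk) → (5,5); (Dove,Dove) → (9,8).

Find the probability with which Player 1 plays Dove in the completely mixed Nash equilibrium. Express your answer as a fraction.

Let p be the probability that Player 1 plays Hawk. In a completely mixed equilibrium, Player 2 must be indifferent between Hawk and Dove.
Player 2's expected payoff from Hawk is 4p + 5(1−p); from Dove it is 2p + 8(1−p).
Setting these equal: −p + 5 = −6p + 8, so p = 3/5.
Therefore Player 1 plays Dove with probability 1 − 3/5 = 2/5.

2/5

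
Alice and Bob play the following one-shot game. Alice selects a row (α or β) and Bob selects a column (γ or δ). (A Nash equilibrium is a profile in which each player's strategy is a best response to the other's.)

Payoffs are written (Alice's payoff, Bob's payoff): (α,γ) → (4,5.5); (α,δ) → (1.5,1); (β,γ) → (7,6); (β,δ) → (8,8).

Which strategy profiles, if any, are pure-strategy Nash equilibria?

(α, γ): Alice prefers β (7 > 4) — not an equilibrium.
(α, δ): Alice prefers β (8 > 1.5); Bob prefers γ (5.5 > 1) — not an equilibrium.
(β, γ): Bob prefers δ (8 > 6) — not an equilibrium.
(β, δ): Alice gets 8 ≥ 1.5 from α, and Bob gets 8 ≥ 6 from γ — Nash equilibrium.

(β, δ)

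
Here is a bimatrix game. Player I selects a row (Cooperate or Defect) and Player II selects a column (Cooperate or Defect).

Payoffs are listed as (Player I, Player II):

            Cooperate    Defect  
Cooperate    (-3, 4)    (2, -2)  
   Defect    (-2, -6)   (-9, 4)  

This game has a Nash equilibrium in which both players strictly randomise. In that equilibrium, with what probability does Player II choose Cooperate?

11/12

Let c be the probability that Player II plays Cooperate. In a completely mixed equilibrium, Player I must be indifferent between Cooperate and Defect.
Player I's expected payoff from Cooperate is −3c + 2(1−c); from Defect it is −2c − 9(1−c).
Setting these equal: −5c + 2 = 7c − 9, so c = 11/12.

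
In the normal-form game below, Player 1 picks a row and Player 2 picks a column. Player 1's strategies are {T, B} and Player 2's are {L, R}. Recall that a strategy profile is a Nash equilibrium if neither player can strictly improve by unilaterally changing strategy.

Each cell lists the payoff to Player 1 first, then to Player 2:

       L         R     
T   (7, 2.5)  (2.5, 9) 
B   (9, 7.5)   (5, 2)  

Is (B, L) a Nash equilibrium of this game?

At (B, L), Player 1 earns 9; switching to T would give 7, so Player 1 has no profitable deviation.
Player 2 earns 7.5; switching to R would give 2, so Player 2 has no profitable deviation.
Neither player can gain by a unilateral deviation, so this profile is a Nash equilibrium.

Yes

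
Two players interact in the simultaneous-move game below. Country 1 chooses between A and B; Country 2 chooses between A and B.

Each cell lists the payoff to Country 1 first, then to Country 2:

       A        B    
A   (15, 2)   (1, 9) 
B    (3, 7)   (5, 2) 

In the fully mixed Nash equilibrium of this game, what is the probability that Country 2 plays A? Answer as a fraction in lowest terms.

Let q be the probability that Country 2 plays A. In a completely mixed equilibrium, Country 1 must be indifferent between A and B.
Country 1's expected payoff from A is 15q + (1−q); from B it is 3q + 5(1−q).
Setting these equal: 14q + 1 = −2q + 5, so q = 1/4.

1/4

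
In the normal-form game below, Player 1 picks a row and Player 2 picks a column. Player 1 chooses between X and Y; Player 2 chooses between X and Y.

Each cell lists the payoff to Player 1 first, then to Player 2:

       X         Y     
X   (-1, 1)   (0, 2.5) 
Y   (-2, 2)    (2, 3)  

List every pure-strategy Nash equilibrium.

(X, X): Player 2 prefers Y (2.5 > 1) — not an equilibrium.
(X, Y): Player 1 prefers Y (2 > 0) — not an equilibrium.
(Y, X): Player 1 prefers X (-1 > -2); Player 2 prefers Y (3 > 2) — not an equilibrium.
(Y, Y): Player 1 gets 2 ≥ 0 from X, and Player 2 gets 3 ≥ 2 from X — Nash equilibrium.

(Y, Y)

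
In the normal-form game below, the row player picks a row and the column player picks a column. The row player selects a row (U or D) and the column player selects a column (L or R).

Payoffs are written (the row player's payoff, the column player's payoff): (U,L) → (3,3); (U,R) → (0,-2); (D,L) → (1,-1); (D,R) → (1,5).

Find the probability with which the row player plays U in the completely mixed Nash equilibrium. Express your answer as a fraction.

Let p be the probability that the row player plays U. In a completely mixed equilibrium, the column player must be indifferent between L and R.
The column player's expected payoff from L is 3p − (1−p); from R it is −2p + 5(1−p).
Setting these equal: 4p − 1 = −7p + 5, so p = 6/11.

6/11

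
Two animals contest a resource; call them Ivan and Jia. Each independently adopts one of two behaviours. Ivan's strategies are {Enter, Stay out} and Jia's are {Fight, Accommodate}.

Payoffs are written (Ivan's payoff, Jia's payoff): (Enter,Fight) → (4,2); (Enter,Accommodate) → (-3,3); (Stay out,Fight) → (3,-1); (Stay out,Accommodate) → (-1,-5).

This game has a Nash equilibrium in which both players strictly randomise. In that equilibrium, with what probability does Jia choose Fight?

Let y be the probability that Jia plays Fight. In a completely mixed equilibrium, Ivan must be indifferent between Enter and Stay out.
Ivan's expected payoff from Enter is 4y − 3(1−y); from Stay out it is 3y − (1−y).
Setting these equal: 7y − 3 = 4y − 1, so y = 2/3.

2/3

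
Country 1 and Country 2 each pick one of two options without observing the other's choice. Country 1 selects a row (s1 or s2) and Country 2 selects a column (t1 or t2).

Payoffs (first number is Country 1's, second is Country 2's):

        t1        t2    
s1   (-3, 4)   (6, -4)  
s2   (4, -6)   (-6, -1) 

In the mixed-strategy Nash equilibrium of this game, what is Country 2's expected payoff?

-28/13

First find x, the probability Country 1 plays s1, from Country 2's indifference between t1 and t2: 4x − 6(1−x) = −4x − (1−x), giving x = 5/13.
Since Country 2 is indifferent in equilibrium, Country 2's expected payoff equals the payoff from either column against (5/13, 8/13). Using t1: 4(5/13) − 6(8/13) = -28/13.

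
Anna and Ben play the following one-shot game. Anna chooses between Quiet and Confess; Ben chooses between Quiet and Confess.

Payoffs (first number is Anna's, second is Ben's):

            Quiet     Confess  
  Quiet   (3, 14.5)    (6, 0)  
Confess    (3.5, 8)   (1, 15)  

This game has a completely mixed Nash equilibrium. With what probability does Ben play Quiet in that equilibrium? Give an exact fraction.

10/11

Let y be the probability that Ben plays Quiet. In a completely mixed equilibrium, Anna must be indifferent between Quiet and Confess.
Anna's expected payoff from Quiet is 3y + 6(1−y); from Confess it is 3.5y + (1−y).
Setting these equal: −3y + 6 = 2.5y + 1, so y = 10/11.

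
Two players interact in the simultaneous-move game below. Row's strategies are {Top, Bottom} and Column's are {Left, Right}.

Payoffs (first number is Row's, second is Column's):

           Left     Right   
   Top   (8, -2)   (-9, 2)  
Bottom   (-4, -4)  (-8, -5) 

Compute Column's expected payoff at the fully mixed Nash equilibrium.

-18/5

First find p, the probability Row plays Top, from Column's indifference between Left and Right: −2p − 4(1−p) = 2p − 5(1−p), giving p = 1/5.
Since Column is indifferent in equilibrium, Column's expected payoff equals the payoff from either column against (1/5, 4/5). Using Left: −2(1/5) − 4(4/5) = -18/5.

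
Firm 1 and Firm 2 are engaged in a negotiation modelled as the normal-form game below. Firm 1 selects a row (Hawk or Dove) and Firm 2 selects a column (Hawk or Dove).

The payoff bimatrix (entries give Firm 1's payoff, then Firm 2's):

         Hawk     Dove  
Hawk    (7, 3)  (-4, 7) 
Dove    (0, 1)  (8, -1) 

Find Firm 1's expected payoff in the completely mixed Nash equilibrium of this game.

First find q, the probability Firm 2 plays Hawk, from Firm 1's indifference between Hawk and Dove: 7q − 4(1−q) = 8(1−q), giving q = 12/19.
Since Firm 1 is indifferent in equilibrium, Firm 1's expected payoff equals the payoff from either row against (12/19, 7/19). Using Hawk: 7(12/19) − 4(7/19) = 56/19.

56/19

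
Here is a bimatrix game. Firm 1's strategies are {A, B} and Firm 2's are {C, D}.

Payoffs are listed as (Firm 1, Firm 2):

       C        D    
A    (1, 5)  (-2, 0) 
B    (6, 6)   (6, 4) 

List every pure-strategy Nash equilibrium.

(B, C)

(A, C): Firm 1 prefers B (6 > 1) — not an equilibrium.
(A, D): Firm 1 prefers B (6 > -2); Firm 2 prefers C (5 > 0) — not an equilibrium.
(B, C): Firm 1 gets 6 ≥ 1 from A, and Firm 2 gets 6 ≥ 4 from D — Nash equilibrium.
(B, D): Firm 2 prefers C (6 > 4) — not an equilibrium.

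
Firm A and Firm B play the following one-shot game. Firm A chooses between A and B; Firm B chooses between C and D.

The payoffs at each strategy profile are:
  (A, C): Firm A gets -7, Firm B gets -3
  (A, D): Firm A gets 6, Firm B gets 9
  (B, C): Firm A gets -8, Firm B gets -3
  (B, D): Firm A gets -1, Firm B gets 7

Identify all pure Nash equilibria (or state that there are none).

(A, D)

(A, C): Firm B prefers D (9 > -3) — not an equilibrium.
(A, D): Firm A gets 6 ≥ -1 from B, and Firm B gets 9 ≥ -3 from C — Nash equilibrium.
(B, C): Firm A prefers A (-7 > -8); Firm B prefers D (7 > -3) — not an equilibrium.
(B, D): Firm A prefers A (6 > -1) — not an equilibrium.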